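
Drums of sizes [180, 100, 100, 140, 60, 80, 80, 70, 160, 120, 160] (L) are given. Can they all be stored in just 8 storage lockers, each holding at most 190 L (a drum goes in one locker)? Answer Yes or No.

A valid assignment using 8 storage lockers:
  locker 1: 180 = 180
  locker 2: 160 = 160
  locker 3: 160 = 160
  locker 4: 140 = 140
  locker 5: 120 + 70 = 190
  locker 6: 100 + 80 = 180
  locker 7: 100 + 80 = 180
  locker 8: 60 = 60
Every load is within 190 L, so 8 storage lockers suffice.

Yes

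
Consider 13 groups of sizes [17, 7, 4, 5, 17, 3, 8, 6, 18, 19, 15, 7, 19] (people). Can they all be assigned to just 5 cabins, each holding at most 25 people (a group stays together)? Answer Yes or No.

No

Total = 145 people; ⌈145/25⌉ = 6.
At least 6 cabins are required, but only 5 are allowed.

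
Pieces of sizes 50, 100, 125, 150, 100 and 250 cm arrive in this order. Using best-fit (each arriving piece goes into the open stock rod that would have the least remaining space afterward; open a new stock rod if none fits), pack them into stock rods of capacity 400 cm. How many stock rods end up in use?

  50 → stock rod 1 (new)  [load 50/400]
  100 → stock rod 1  [load 150/400]
  125 → stock rod 1  [load 275/400]
  150 → stock rod 2 (new)  [load 150/400]
  100 → stock rod 1  [load 375/400]
  250 → stock rod 2  [load 400/400]
2 stock rods opened.

2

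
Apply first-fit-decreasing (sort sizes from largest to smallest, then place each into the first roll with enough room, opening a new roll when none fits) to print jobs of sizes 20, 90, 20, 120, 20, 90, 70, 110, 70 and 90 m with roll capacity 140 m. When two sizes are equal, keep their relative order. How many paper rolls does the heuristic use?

6

Sorted descending: 120, 110, 90, 90, 90, 70, 70, 20, 20, 20.
  120 → roll 1 (new)  [load 120/140]
  110 → roll 2 (new)  [load 110/140]
  90 → roll 3 (new)  [load 90/140]
  90 → roll 4 (new)  [load 90/140]
  90 → roll 5 (new)  [load 90/140]
  70 → roll 6 (new)  [load 70/140]
  70 → roll 6  [load 140/140]
  20 → roll 1  [load 140/140]
  20 → roll 2  [load 130/140]
  20 → roll 3  [load 110/140]
6 paper rolls opened.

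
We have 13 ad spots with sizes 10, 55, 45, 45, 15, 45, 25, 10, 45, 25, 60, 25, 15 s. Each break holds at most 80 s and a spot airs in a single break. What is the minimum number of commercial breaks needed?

Total = 60 + 55 + 45 + 45 + 45 + 45 + 25 + 25 + 25 + 15 + 15 + 10 + 10 = 420 s.
Lower bound: ⌈420/80⌉ = 6 commercial breaks.
A packing using 6 commercial breaks:
  break 1: 60 + 15 = 75
  break 2: 55 + 25 = 80
  break 3: 45 + 25 + 10 = 80
  break 4: 45 + 25 + 10 = 80
  break 5: 45 + 15 = 60
  break 6: 45 = 45
This matches the lower bound, so 6 is optimal.

6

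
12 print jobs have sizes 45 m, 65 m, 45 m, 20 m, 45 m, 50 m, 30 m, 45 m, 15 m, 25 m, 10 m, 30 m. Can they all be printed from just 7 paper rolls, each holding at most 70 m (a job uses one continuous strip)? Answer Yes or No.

A valid assignment using 7 paper rolls:
  roll 1: 65 = 65
  roll 2: 50 + 20 = 70
  roll 3: 45 + 25 = 70
  roll 4: 45 + 15 + 10 = 70
  roll 5: 45 = 45
  roll 6: 45 = 45
  roll 7: 30 + 30 = 60
Every load is within 70 m, so 7 paper rolls suffice.

Yes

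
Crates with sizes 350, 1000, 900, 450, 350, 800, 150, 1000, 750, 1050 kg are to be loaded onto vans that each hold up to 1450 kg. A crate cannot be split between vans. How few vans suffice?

6

Total = 1050 + 1000 + 1000 + 900 + 800 + 750 + 450 + 350 + 350 + 150 = 6800 kg.
Lower bound: ⌈6800/1450⌉ = 5 vans.
Also, 6 crates each exceed 725 kg, and no two of those can share a van, so at least 6 vans are needed.
A packing using 6 vans:
  van 1: 1050 + 350 = 1400
  van 2: 1000 + 450 = 1450
  van 3: 1000 + 350 = 1350
  van 4: 900 + 150 = 1050
  van 5: 800 = 800
  van 6: 750 = 750
This matches the lower bound, so 6 is optimal.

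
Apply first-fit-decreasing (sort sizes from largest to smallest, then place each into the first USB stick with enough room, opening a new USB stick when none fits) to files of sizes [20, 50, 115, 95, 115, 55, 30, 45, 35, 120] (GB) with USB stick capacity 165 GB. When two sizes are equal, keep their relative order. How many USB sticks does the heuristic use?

Sorted descending: 120, 115, 115, 95, 55, 50, 45, 35, 30, 20.
  120 → USB stick 1 (new)  [load 120/165]
  115 → USB stick 2 (new)  [load 115/165]
  115 → USB stick 3 (new)  [load 115/165]
  95 → USB stick 4 (new)  [load 95/165]
  55 → USB stick 4  [load 150/165]
  50 → USB stick 2  [load 165/165]
  45 → USB stick 1  [load 165/165]
  35 → USB stick 3  [load 150/165]
  30 → USB stick 5 (new)  [load 30/165]
  20 → USB stick 5  [load 50/165]
5 USB sticks opened.

5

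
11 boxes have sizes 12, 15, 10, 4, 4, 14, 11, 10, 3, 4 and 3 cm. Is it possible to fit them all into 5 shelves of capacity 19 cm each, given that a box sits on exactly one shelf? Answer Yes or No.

No

Total = 90 cm; ⌈90/19⌉ = 5.
6 boxes each exceed half the capacity and cannot share a shelf, forcing at least 6 shelves.
At least 6 shelves are required, but only 5 are allowed.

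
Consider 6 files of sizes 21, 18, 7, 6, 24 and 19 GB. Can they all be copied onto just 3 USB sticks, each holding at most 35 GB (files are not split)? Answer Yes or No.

No

Total = 95 GB; ⌈95/35⌉ = 3.
4 files each exceed half the capacity and cannot share a USB stick, forcing at least 4 USB sticks.
At least 4 USB sticks are required, but only 3 are allowed.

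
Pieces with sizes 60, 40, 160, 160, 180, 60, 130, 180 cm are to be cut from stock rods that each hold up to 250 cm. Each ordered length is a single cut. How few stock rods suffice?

5

Total = 180 + 180 + 160 + 160 + 130 + 60 + 60 + 40 = 970 cm.
Lower bound: ⌈970/250⌉ = 4 stock rods.
Also, 5 pieces each exceed 125 cm, and no two of those can share a stock rod, so at least 5 stock rods are needed.
A packing using 5 stock rods:
  stock rod 1: 180 + 60 = 240
  stock rod 2: 180 + 60 = 240
  stock rod 3: 160 + 40 = 200
  stock rod 4: 160 = 160
  stock rod 5: 130 = 130
This matches the lower bound, so 5 is optimal.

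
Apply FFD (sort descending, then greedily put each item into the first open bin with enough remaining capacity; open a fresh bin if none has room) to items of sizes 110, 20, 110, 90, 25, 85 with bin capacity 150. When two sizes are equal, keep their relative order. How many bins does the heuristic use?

Sorted descending: 110, 110, 90, 85, 25, 20.
  110 → bin 1 (new)  [load 110/150]
  110 → bin 2 (new)  [load 110/150]
  90 → bin 3 (new)  [load 90/150]
  85 → bin 4 (new)  [load 85/150]
  25 → bin 1  [load 135/150]
  20 → bin 2  [load 130/150]
4 bins opened.

4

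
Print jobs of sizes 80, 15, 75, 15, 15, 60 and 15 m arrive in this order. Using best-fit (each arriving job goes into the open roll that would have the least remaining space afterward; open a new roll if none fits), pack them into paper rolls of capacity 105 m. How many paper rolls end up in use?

  80 → roll 1 (new)  [load 80/105]
  15 → roll 1  [load 95/105]
  75 → roll 2 (new)  [load 75/105]
  15 → roll 2  [load 90/105]
  15 → roll 2  [load 105/105]
  60 → roll 3 (new)  [load 60/105]
  15 → roll 3  [load 75/105]
3 paper rolls opened.

3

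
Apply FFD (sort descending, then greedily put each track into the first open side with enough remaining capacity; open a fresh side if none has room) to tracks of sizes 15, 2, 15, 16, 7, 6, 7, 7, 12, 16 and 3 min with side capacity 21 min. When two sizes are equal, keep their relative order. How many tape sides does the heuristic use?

6

Sorted descending: 16, 16, 15, 15, 12, 7, 7, 7, 6, 3, 2.
  16 → side 1 (new)  [load 16/21]
  16 → side 2 (new)  [load 16/21]
  15 → side 3 (new)  [load 15/21]
  15 → side 4 (new)  [load 15/21]
  12 → side 5 (new)  [load 12/21]
  7 → side 5  [load 19/21]
  7 → side 6 (new)  [load 7/21]
  7 → side 6  [load 14/21]
  6 → side 3  [load 21/21]
  3 → side 1  [load 19/21]
  2 → side 1  [load 21/21]
6 tape sides opened.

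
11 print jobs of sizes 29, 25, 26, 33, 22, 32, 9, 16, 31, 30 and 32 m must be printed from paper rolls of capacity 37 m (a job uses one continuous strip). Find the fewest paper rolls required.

Total = 33 + 32 + 32 + 31 + 30 + 29 + 26 + 25 + 22 + 16 + 9 = 285 m.
Lower bound: ⌈285/37⌉ = 8 paper rolls.
Also, 9 print jobs each exceed 37/2 m, and no two of those can share a roll, so at least 9 paper rolls are needed.
A packing using 10 paper rolls:
  roll 1: 33 = 33
  roll 2: 32 = 32
  roll 3: 32 = 32
  roll 4: 31 = 31
  roll 5: 30 = 30
  roll 6: 29 = 29
  roll 7: 26 + 9 = 35
  roll 8: 25 = 25
  roll 9: 22 = 22
  roll 10: 16 = 16
No arrangement into 9 paper rolls stays within capacity, so 10 is optimal.

10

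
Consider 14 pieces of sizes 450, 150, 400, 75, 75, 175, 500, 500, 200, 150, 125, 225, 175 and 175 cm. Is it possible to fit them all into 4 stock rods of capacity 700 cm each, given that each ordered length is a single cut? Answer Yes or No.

Total = 3375 cm; ⌈3375/700⌉ = 5.
At least 5 stock rods are required, but only 4 are allowed.

No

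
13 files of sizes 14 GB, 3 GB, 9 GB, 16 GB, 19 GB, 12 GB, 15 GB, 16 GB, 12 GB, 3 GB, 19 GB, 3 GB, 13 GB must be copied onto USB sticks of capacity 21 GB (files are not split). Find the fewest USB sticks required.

9

Total = 19 + 19 + 16 + 16 + 15 + 14 + 13 + 12 + 12 + 9 + 3 + 3 + 3 = 154 GB.
Lower bound: ⌈154/21⌉ = 8 USB sticks.
Also, 9 files each exceed 21/2 GB, and no two of those can share a USB stick, so at least 9 USB sticks are needed.
A packing using 9 USB sticks:
  USB stick 1: 19 = 19
  USB stick 2: 19 = 19
  USB stick 3: 16 + 3 = 19
  USB stick 4: 16 + 3 = 19
  USB stick 5: 15 + 3 = 18
  USB stick 6: 14 = 14
  USB stick 7: 13 = 13
  USB stick 8: 12 + 9 = 21
  USB stick 9: 12 = 12
This matches the lower bound, so 9 is optimal.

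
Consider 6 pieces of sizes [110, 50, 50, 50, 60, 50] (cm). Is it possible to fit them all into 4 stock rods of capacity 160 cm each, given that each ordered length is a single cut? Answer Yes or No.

Yes

A valid assignment using 3 stock rods:
  stock rod 1: 110 + 50 = 160
  stock rod 2: 60 + 50 + 50 = 160
  stock rod 3: 50 = 50
That uses only 3 ≤ 4, so 4 stock rods are enough.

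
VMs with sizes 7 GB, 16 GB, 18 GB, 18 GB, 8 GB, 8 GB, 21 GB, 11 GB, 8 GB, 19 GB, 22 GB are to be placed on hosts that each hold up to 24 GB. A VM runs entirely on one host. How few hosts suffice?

8

Total = 22 + 21 + 19 + 18 + 18 + 16 + 11 + 8 + 8 + 8 + 7 = 156 GB.
Lower bound: ⌈156/24⌉ = 7 hosts.
A packing using 8 hosts:
  host 1: 22 = 22
  host 2: 21 = 21
  host 3: 19 = 19
  host 4: 18 = 18
  host 5: 18 = 18
  host 6: 16 + 8 = 24
  host 7: 11 + 8 = 19
  host 8: 8 + 7 = 15
No arrangement into 7 hosts stays within capacity, so 8 is optimal.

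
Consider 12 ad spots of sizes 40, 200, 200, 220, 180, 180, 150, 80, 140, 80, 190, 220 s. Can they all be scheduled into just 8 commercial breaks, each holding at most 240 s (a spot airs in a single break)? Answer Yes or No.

No

Total = 1880 s; ⌈1880/240⌉ = 8.
9 ad spots each exceed half the capacity and cannot share a break, forcing at least 9 commercial breaks.
At least 9 commercial breaks are required, but only 8 are allowed.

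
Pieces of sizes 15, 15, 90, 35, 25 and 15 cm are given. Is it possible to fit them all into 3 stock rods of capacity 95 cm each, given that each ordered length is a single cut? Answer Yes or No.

A valid assignment using 3 stock rods:
  stock rod 1: 90 = 90
  stock rod 2: 35 + 25 + 15 + 15 = 90
  stock rod 3: 15 = 15
Every load is within 95 cm, so 3 stock rods suffice.

Yes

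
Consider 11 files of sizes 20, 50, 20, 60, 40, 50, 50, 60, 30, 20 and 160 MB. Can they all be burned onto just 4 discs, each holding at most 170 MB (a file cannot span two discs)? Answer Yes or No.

Yes

A valid assignment using 4 discs:
  disc 1: 160 = 160
  disc 2: 60 + 60 + 50 = 170
  disc 3: 50 + 50 + 40 + 30 = 170
  disc 4: 20 + 20 + 20 = 60
Every load is within 170 MB, so 4 discs suffice.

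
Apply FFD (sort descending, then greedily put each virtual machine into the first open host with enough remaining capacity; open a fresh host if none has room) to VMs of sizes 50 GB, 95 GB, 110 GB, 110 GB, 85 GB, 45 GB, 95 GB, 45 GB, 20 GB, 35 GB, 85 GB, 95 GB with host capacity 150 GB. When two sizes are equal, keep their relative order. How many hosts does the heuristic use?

7

Sorted descending: 110, 110, 95, 95, 95, 85, 85, 50, 45, 45, 35, 20.
  110 → host 1 (new)  [load 110/150]
  110 → host 2 (new)  [load 110/150]
  95 → host 3 (new)  [load 95/150]
  95 → host 4 (new)  [load 95/150]
  95 → host 5 (new)  [load 95/150]
  85 → host 6 (new)  [load 85/150]
  85 → host 7 (new)  [load 85/150]
  50 → host 3  [load 145/150]
  45 → host 4  [load 140/150]
  45 → host 5  [load 140/150]
  35 → host 1  [load 145/150]
  20 → host 2  [load 130/150]
7 hosts opened.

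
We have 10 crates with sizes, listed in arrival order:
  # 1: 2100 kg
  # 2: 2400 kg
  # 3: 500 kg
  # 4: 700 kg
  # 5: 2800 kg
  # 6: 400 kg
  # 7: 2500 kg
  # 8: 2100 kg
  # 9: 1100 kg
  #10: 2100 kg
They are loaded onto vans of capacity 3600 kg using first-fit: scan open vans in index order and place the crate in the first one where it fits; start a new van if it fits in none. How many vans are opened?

6

  2100 → van 1 (new)  [load 2100/3600]
  2400 → van 2 (new)  [load 2400/3600]
  500 → van 1  [load 2600/3600]
  700 → van 1  [load 3300/3600]
  2800 → van 3 (new)  [load 2800/3600]
  400 → van 2  [load 2800/3600]
  2500 → van 4 (new)  [load 2500/3600]
  2100 → van 5 (new)  [load 2100/3600]
  1100 → van 4  [load 3600/3600]
  2100 → van 6 (new)  [load 2100/3600]
6 vans opened.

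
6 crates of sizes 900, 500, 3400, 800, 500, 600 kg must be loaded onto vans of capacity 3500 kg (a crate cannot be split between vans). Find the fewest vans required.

Total = 3400 + 900 + 800 + 600 + 500 + 500 = 6700 kg.
Lower bound: ⌈6700/3500⌉ = 2 vans.
A packing using 2 vans:
  van 1: 3400 = 3400
  van 2: 900 + 800 + 600 + 500 + 500 = 3300
This matches the lower bound, so 2 is optimal.

2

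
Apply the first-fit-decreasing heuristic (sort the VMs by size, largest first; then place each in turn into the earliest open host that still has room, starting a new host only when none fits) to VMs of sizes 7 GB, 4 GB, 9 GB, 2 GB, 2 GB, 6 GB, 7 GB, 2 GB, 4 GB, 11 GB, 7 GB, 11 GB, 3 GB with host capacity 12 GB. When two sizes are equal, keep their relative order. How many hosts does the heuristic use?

7

Sorted descending: 11, 11, 9, 7, 7, 7, 6, 4, 4, 3, 2, 2, 2.
  11 → host 1 (new)  [load 11/12]
  11 → host 2 (new)  [load 11/12]
  9 → host 3 (new)  [load 9/12]
  7 → host 4 (new)  [load 7/12]
  7 → host 5 (new)  [load 7/12]
  7 → host 6 (new)  [load 7/12]
  6 → host 7 (new)  [load 6/12]
  4 → host 4  [load 11/12]
  4 → host 5  [load 11/12]
  3 → host 3  [load 12/12]
  2 → host 6  [load 9/12]
  2 → host 6  [load 11/12]
  2 → host 7  [load 8/12]
7 hosts opened.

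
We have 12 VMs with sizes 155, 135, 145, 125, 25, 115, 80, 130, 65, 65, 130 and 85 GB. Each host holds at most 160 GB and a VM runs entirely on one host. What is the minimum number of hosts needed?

9

Total = 155 + 145 + 135 + 130 + 130 + 125 + 115 + 85 + 80 + 65 + 65 + 25 = 1255 GB.
Lower bound: ⌈1255/160⌉ = 8 hosts.
A packing using 9 hosts:
  host 1: 155 = 155
  host 2: 145 = 145
  host 3: 135 + 25 = 160
  host 4: 130 = 130
  host 5: 130 = 130
  host 6: 125 = 125
  host 7: 115 = 115
  host 8: 85 + 65 = 150
  host 9: 80 + 65 = 145
No arrangement into 8 hosts stays within capacity, so 9 is optimal.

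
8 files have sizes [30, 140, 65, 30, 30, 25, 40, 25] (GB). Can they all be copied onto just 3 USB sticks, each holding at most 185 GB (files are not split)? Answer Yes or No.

Yes

A valid assignment using 3 USB sticks:
  USB stick 1: 140 + 40 = 180
  USB stick 2: 65 + 30 + 30 + 30 + 25 = 180
  USB stick 3: 25 = 25
Every load is within 185 GB, so 3 USB sticks suffice.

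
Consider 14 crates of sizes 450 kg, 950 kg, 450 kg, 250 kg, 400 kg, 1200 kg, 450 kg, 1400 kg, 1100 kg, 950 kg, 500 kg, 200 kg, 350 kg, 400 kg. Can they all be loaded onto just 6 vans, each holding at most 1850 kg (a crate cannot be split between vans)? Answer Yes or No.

A valid assignment using 5 vans:
  van 1: 1400 + 450 = 1850
  van 2: 1200 + 500 = 1700
  van 3: 1100 + 400 + 350 = 1850
  van 4: 950 + 450 + 450 = 1850
  van 5: 950 + 400 + 250 + 200 = 1800
That uses only 5 ≤ 6, so 6 vans are enough.

Yes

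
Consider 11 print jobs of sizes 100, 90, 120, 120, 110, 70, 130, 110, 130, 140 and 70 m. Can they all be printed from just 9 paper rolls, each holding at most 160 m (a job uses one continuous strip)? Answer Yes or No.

No

Total = 1190 m; ⌈1190/160⌉ = 8.
9 print jobs each exceed half the capacity and cannot share a roll, forcing at least 9 paper rolls.
The bound of 9 does not rule out 9, but exhaustive search shows no assignment into 9 paper rolls of capacity 160 m exists — the minimum is 10.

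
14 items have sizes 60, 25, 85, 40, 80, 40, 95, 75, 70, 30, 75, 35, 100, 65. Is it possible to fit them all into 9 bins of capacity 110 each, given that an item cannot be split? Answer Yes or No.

A valid assignment using 9 bins:
  bin 1: 100 = 100
  bin 2: 95 = 95
  bin 3: 85 + 25 = 110
  bin 4: 80 + 30 = 110
  bin 5: 75 + 35 = 110
  bin 6: 75 = 75
  bin 7: 70 + 40 = 110
  bin 8: 65 + 40 = 105
  bin 9: 60 = 60
Every load is within 110, so 9 bins suffice.

Yes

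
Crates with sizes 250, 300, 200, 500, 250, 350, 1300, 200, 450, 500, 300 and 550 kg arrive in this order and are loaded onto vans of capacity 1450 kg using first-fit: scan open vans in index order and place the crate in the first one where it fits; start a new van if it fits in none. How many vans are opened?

4

  250 → van 1 (new)  [load 250/1450]
  300 → van 1  [load 550/1450]
  200 → van 1  [load 750/1450]
  500 → van 1  [load 1250/1450]
  250 → van 2 (new)  [load 250/1450]
  350 → van 2  [load 600/1450]
  1300 → van 3 (new)  [load 1300/1450]
  200 → van 1  [load 1450/1450]
  450 → van 2  [load 1050/1450]
  500 → van 4 (new)  [load 500/1450]
  300 → van 2  [load 1350/1450]
  550 → van 4  [load 1050/1450]
4 vans opened.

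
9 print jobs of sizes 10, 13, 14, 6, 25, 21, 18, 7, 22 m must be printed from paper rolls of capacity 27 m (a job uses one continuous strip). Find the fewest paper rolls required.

6

Total = 25 + 22 + 21 + 18 + 14 + 13 + 10 + 7 + 6 = 136 m.
Lower bound: ⌈136/27⌉ = 6 paper rolls.
A packing using 6 paper rolls:
  roll 1: 25 = 25
  roll 2: 22 = 22
  roll 3: 21 + 6 = 27
  roll 4: 18 + 7 = 25
  roll 5: 14 + 13 = 27
  roll 6: 10 = 10
This matches the lower bound, so 6 is optimal.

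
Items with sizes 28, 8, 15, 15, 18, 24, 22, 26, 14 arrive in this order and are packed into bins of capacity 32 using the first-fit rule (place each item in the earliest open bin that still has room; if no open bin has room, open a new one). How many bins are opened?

7

  28 → bin 1 (new)  [load 28/32]
  8 → bin 2 (new)  [load 8/32]
  15 → bin 2  [load 23/32]
  15 → bin 3 (new)  [load 15/32]
  18 → bin 4 (new)  [load 18/32]
  24 → bin 5 (new)  [load 24/32]
  22 → bin 6 (new)  [load 22/32]
  26 → bin 7 (new)  [load 26/32]
  14 → bin 3  [load 29/32]
7 bins opened.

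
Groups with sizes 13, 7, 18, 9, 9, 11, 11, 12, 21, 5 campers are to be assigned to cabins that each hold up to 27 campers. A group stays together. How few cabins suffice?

Total = 21 + 18 + 13 + 12 + 11 + 11 + 9 + 9 + 7 + 5 = 116 campers.
Lower bound: ⌈116/27⌉ = 5 cabins.
A packing using 5 cabins:
  cabin 1: 21 + 5 = 26
  cabin 2: 18 + 9 = 27
  cabin 3: 13 + 12 = 25
  cabin 4: 11 + 11 = 22
  cabin 5: 9 + 7 = 16
This matches the lower bound, so 5 is optimal.

5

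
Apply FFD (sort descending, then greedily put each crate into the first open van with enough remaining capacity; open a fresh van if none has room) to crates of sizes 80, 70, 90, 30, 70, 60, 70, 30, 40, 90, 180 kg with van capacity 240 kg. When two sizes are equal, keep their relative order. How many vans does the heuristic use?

4

Sorted descending: 180, 90, 90, 80, 70, 70, 70, 60, 40, 30, 30.
  180 → van 1 (new)  [load 180/240]
  90 → van 2 (new)  [load 90/240]
  90 → van 2  [load 180/240]
  80 → van 3 (new)  [load 80/240]
  70 → van 3  [load 150/240]
  70 → van 3  [load 220/240]
  70 → van 4 (new)  [load 70/240]
  60 → van 1  [load 240/240]
  40 → van 2  [load 220/240]
  30 → van 4  [load 100/240]
  30 → van 4  [load 130/240]
4 vans opened.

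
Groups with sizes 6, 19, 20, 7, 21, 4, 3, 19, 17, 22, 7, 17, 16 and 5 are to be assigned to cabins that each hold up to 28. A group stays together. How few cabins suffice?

8

Total = 22 + 21 + 20 + 19 + 19 + 17 + 17 + 16 + 7 + 7 + 6 + 5 + 4 + 3 = 183.
Lower bound: ⌈183/28⌉ = 7 cabins.
Also, 8 groups each exceed 14, and no two of those can share a cabin, so at least 8 cabins are needed.
A packing using 8 cabins:
  cabin 1: 22 + 6 = 28
  cabin 2: 21 + 7 = 28
  cabin 3: 20 + 7 = 27
  cabin 4: 19 + 5 + 4 = 28
  cabin 5: 19 + 3 = 22
  cabin 6: 17 = 17
  cabin 7: 17 = 17
  cabin 8: 16 = 16
This matches the lower bound, so 8 is optimal.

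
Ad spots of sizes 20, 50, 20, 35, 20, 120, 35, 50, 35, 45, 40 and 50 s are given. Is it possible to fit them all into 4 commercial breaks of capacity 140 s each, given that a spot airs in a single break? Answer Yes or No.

A valid assignment using 4 commercial breaks:
  break 1: 120 + 20 = 140
  break 2: 50 + 50 + 40 = 140
  break 3: 50 + 45 + 35 = 130
  break 4: 35 + 35 + 20 + 20 = 110
Every load is within 140 s, so 4 commercial breaks suffice.

Yes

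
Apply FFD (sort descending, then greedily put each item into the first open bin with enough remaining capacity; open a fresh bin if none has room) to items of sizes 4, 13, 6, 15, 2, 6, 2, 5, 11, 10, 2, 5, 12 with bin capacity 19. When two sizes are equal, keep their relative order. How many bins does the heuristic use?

5

Sorted descending: 15, 13, 12, 11, 10, 6, 6, 5, 5, 4, 2, 2, 2.
  15 → bin 1 (new)  [load 15/19]
  13 → bin 2 (new)  [load 13/19]
  12 → bin 3 (new)  [load 12/19]
  11 → bin 4 (new)  [load 11/19]
  10 → bin 5 (new)  [load 10/19]
  6 → bin 2  [load 19/19]
  6 → bin 3  [load 18/19]
  5 → bin 4  [load 16/19]
  5 → bin 5  [load 15/19]
  4 → bin 1  [load 19/19]
  2 → bin 4  [load 18/19]
  2 → bin 5  [load 17/19]
  2 → bin 5  [load 19/19]
5 bins opened.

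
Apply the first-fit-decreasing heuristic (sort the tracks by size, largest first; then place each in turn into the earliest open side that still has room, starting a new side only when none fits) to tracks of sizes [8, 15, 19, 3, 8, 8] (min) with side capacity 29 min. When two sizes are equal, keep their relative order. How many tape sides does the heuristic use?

3

Sorted descending: 19, 15, 8, 8, 8, 3.
  19 → side 1 (new)  [load 19/29]
  15 → side 2 (new)  [load 15/29]
  8 → side 1  [load 27/29]
  8 → side 2  [load 23/29]
  8 → side 3 (new)  [load 8/29]
  3 → side 2  [load 26/29]
3 tape sides opened.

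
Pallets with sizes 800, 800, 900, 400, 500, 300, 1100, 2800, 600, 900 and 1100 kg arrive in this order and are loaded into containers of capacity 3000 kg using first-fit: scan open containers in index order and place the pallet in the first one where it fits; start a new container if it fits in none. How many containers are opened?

4

  800 → container 1 (new)  [load 800/3000]
  800 → container 1  [load 1600/3000]
  900 → container 1  [load 2500/3000]
  400 → container 1  [load 2900/3000]
  500 → container 2 (new)  [load 500/3000]
  300 → container 2  [load 800/3000]
  1100 → container 2  [load 1900/3000]
  2800 → container 3 (new)  [load 2800/3000]
  600 → container 2  [load 2500/3000]
  900 → container 4 (new)  [load 900/3000]
  1100 → container 4  [load 2000/3000]
4 containers opened.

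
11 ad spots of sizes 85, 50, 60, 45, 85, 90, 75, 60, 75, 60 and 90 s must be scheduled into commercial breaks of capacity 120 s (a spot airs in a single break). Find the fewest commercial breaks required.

8

Total = 90 + 90 + 85 + 85 + 75 + 75 + 60 + 60 + 60 + 50 + 45 = 775 s.
Lower bound: ⌈775/120⌉ = 7 commercial breaks.
A packing using 8 commercial breaks:
  break 1: 90 = 90
  break 2: 90 = 90
  break 3: 85 = 85
  break 4: 85 = 85
  break 5: 75 + 45 = 120
  break 6: 75 = 75
  break 7: 60 + 60 = 120
  break 8: 60 + 50 = 110
No arrangement into 7 commercial breaks stays within capacity, so 8 is optimal.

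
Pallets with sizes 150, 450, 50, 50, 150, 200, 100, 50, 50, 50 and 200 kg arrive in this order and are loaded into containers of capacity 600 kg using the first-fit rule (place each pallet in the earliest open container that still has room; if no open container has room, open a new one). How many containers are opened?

  150 → container 1 (new)  [load 150/600]
  450 → container 1  [load 600/600]
  50 → container 2 (new)  [load 50/600]
  50 → container 2  [load 100/600]
  150 → container 2  [load 250/600]
  200 → container 2  [load 450/600]
  100 → container 2  [load 550/600]
  50 → container 2  [load 600/600]
  50 → container 3 (new)  [load 50/600]
  50 → container 3  [load 100/600]
  200 → container 3  [load 300/600]
3 containers opened.

3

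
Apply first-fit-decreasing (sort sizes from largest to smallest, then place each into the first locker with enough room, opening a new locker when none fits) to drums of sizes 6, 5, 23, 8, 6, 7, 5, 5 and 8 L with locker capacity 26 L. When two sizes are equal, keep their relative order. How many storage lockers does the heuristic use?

4

Sorted descending: 23, 8, 8, 7, 6, 6, 5, 5, 5.
  23 → locker 1 (new)  [load 23/26]
  8 → locker 2 (new)  [load 8/26]
  8 → locker 2  [load 16/26]
  7 → locker 2  [load 23/26]
  6 → locker 3 (new)  [load 6/26]
  6 → locker 3  [load 12/26]
  5 → locker 3  [load 17/26]
  5 → locker 3  [load 22/26]
  5 → locker 4 (new)  [load 5/26]
4 storage lockers opened.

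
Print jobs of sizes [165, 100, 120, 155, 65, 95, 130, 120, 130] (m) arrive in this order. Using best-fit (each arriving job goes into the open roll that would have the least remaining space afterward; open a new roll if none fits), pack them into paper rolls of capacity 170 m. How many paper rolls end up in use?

8

  165 → roll 1 (new)  [load 165/170]
  100 → roll 2 (new)  [load 100/170]
  120 → roll 3 (new)  [load 120/170]
  155 → roll 4 (new)  [load 155/170]
  65 → roll 2  [load 165/170]
  95 → roll 5 (new)  [load 95/170]
  130 → roll 6 (new)  [load 130/170]
  120 → roll 7 (new)  [load 120/170]
  130 → roll 8 (new)  [load 130/170]
8 paper rolls opened.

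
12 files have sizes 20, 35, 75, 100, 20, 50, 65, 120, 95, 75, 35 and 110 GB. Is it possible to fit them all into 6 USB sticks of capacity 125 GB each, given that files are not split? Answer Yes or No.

Total = 800 GB; ⌈800/125⌉ = 7.
At least 7 USB sticks are required, but only 6 are allowed.

No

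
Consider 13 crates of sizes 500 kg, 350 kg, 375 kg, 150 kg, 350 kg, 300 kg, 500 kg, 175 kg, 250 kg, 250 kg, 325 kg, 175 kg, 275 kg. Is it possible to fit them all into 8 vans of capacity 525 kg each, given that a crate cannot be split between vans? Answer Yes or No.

No

Total = 3975 kg; ⌈3975/525⌉ = 8.
The bound of 8 does not rule out 8, but exhaustive search shows no assignment into 8 vans of capacity 525 kg exists — the minimum is 9.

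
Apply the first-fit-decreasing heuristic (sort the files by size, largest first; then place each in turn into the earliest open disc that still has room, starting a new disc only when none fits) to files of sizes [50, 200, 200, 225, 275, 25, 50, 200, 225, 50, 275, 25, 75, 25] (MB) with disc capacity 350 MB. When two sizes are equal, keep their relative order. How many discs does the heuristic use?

Sorted descending: 275, 275, 225, 225, 200, 200, 200, 75, 50, 50, 50, 25, 25, 25.
  275 → disc 1 (new)  [load 275/350]
  275 → disc 2 (new)  [load 275/350]
  225 → disc 3 (new)  [load 225/350]
  225 → disc 4 (new)  [load 225/350]
  200 → disc 5 (new)  [load 200/350]
  200 → disc 6 (new)  [load 200/350]
  200 → disc 7 (new)  [load 200/350]
  75 → disc 1  [load 350/350]
  50 → disc 2  [load 325/350]
  50 → disc 3  [load 275/350]
  50 → disc 3  [load 325/350]
  25 → disc 2  [load 350/350]
  25 → disc 3  [load 350/350]
  25 → disc 4  [load 250/350]
7 discs opened.

7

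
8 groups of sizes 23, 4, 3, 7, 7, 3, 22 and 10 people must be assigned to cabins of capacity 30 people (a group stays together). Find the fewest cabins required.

Total = 23 + 22 + 10 + 7 + 7 + 4 + 3 + 3 = 79 people.
Lower bound: ⌈79/30⌉ = 3 cabins.
A packing using 3 cabins:
  cabin 1: 23 + 7 = 30
  cabin 2: 22 + 7 = 29
  cabin 3: 10 + 4 + 3 + 3 = 20
This matches the lower bound, so 3 is optimal.

3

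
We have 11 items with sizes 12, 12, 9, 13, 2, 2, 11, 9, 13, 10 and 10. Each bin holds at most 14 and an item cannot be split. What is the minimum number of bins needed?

Total = 13 + 13 + 12 + 12 + 11 + 10 + 10 + 9 + 9 + 2 + 2 = 103.
Lower bound: ⌈103/14⌉ = 8 bins.
Also, 9 items each exceed 7, and no two of those can share a bin, so at least 9 bins are needed.
A packing using 9 bins:
  bin 1: 13 = 13
  bin 2: 13 = 13
  bin 3: 12 + 2 = 14
  bin 4: 12 + 2 = 14
  bin 5: 11 = 11
  bin 6: 10 = 10
  bin 7: 10 = 10
  bin 8: 9 = 9
  bin 9: 9 = 9
This matches the lower bound, so 9 is optimal.

9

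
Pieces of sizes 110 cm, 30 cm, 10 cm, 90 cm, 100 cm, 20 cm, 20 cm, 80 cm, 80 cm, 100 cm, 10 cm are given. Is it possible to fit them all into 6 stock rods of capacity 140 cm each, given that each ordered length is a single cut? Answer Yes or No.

Yes

A valid assignment using 6 stock rods:
  stock rod 1: 110 + 30 = 140
  stock rod 2: 100 + 20 + 20 = 140
  stock rod 3: 100 + 10 + 10 = 120
  stock rod 4: 90 = 90
  stock rod 5: 80 = 80
  stock rod 6: 80 = 80
Every load is within 140 cm, so 6 stock rods suffice.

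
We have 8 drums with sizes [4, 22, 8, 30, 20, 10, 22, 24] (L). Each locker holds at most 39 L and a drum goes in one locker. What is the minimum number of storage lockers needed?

5

Total = 30 + 24 + 22 + 22 + 20 + 10 + 8 + 4 = 140 L.
Lower bound: ⌈140/39⌉ = 4 storage lockers.
Also, 5 drums each exceed 39/2 L, and no two of those can share a locker, so at least 5 storage lockers are needed.
A packing using 5 storage lockers:
  locker 1: 30 + 8 = 38
  locker 2: 24 + 10 + 4 = 38
  locker 3: 22 = 22
  locker 4: 22 = 22
  locker 5: 20 = 20
This matches the lower bound, so 5 is optimal.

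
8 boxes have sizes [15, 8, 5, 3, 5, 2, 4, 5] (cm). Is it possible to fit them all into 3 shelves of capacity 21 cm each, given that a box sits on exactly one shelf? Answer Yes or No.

Yes

A valid assignment using 3 shelves:
  shelf 1: 15 + 5 = 20
  shelf 2: 8 + 5 + 5 + 3 = 21
  shelf 3: 4 + 2 = 6
Every load is within 21 cm, so 3 shelves suffice.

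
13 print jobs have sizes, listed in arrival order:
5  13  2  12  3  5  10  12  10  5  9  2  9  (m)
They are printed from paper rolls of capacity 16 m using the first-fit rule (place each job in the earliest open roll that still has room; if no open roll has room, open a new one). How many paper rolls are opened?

8

  5 → roll 1 (new)  [load 5/16]
  13 → roll 2 (new)  [load 13/16]
  2 → roll 1  [load 7/16]
  12 → roll 3 (new)  [load 12/16]
  3 → roll 1  [load 10/16]
  5 → roll 1  [load 15/16]
  10 → roll 4 (new)  [load 10/16]
  12 → roll 5 (new)  [load 12/16]
  10 → roll 6 (new)  [load 10/16]
  5 → roll 4  [load 15/16]
  9 → roll 7 (new)  [load 9/16]
  2 → roll 2  [load 15/16]
  9 → roll 8 (new)  [load 9/16]
8 paper rolls opened.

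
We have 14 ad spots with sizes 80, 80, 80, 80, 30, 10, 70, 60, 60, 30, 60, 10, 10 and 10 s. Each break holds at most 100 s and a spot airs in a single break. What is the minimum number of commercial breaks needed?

Total = 80 + 80 + 80 + 80 + 70 + 60 + 60 + 60 + 30 + 30 + 10 + 10 + 10 + 10 = 670 s.
Lower bound: ⌈670/100⌉ = 7 commercial breaks.
Also, 8 ad spots each exceed 50 s, and no two of those can share a break, so at least 8 commercial breaks are needed.
A packing using 8 commercial breaks:
  break 1: 80 + 10 + 10 = 100
  break 2: 80 + 10 + 10 = 100
  break 3: 80 = 80
  break 4: 80 = 80
  break 5: 70 + 30 = 100
  break 6: 60 + 30 = 90
  break 7: 60 = 60
  break 8: 60 = 60
This matches the lower bound, so 8 is optimal.

8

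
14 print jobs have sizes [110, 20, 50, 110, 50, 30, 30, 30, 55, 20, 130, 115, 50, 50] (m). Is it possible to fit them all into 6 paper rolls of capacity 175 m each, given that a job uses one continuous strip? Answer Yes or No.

A valid assignment using 6 paper rolls:
  roll 1: 130 + 30 = 160
  roll 2: 115 + 55 = 170
  roll 3: 110 + 50 = 160
  roll 4: 110 + 50 = 160
  roll 5: 50 + 50 + 30 + 30 = 160
  roll 6: 20 + 20 = 40
Every load is within 175 m, so 6 paper rolls suffice.

Yes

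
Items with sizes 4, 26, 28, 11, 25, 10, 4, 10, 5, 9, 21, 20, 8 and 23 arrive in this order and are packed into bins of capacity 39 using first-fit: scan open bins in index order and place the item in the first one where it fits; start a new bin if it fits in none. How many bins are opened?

  4 → bin 1 (new)  [load 4/39]
  26 → bin 1  [load 30/39]
  28 → bin 2 (new)  [load 28/39]
  11 → bin 2  [load 39/39]
  25 → bin 3 (new)  [load 25/39]
  10 → bin 3  [load 35/39]
  4 → bin 1  [load 34/39]
  10 → bin 4 (new)  [load 10/39]
  5 → bin 1  [load 39/39]
  9 → bin 4  [load 19/39]
  21 → bin 5 (new)  [load 21/39]
  20 → bin 4  [load 39/39]
  8 → bin 5  [load 29/39]
  23 → bin 6 (new)  [load 23/39]
6 bins opened.

6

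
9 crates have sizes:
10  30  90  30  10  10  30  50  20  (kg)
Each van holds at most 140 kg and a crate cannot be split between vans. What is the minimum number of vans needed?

Total = 90 + 50 + 30 + 30 + 30 + 20 + 10 + 10 + 10 = 280 kg.
Lower bound: ⌈280/140⌉ = 2 vans.
A packing using 2 vans:
  van 1: 90 + 50 = 140
  van 2: 30 + 30 + 30 + 20 + 10 + 10 + 10 = 140
This matches the lower bound, so 2 is optimal.

2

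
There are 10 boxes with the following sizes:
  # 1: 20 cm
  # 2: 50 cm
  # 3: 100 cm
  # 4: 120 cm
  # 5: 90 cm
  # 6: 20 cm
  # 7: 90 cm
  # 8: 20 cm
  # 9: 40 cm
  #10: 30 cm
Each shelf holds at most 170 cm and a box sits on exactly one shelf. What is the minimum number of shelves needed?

4

Total = 120 + 100 + 90 + 90 + 50 + 40 + 30 + 20 + 20 + 20 = 580 cm.
Lower bound: ⌈580/170⌉ = 4 shelves.
A packing using 4 shelves:
  shelf 1: 120 + 50 = 170
  shelf 2: 100 + 40 + 30 = 170
  shelf 3: 90 + 20 + 20 + 20 = 150
  shelf 4: 90 = 90
This matches the lower bound, so 4 is optimal.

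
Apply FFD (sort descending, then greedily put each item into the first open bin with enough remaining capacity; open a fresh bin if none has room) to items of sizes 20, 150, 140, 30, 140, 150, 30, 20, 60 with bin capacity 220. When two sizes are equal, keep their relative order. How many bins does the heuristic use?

4

Sorted descending: 150, 150, 140, 140, 60, 30, 30, 20, 20.
  150 → bin 1 (new)  [load 150/220]
  150 → bin 2 (new)  [load 150/220]
  140 → bin 3 (new)  [load 140/220]
  140 → bin 4 (new)  [load 140/220]
  60 → bin 1  [load 210/220]
  30 → bin 2  [load 180/220]
  30 → bin 2  [load 210/220]
  20 → bin 3  [load 160/220]
  20 → bin 3  [load 180/220]
4 bins opened.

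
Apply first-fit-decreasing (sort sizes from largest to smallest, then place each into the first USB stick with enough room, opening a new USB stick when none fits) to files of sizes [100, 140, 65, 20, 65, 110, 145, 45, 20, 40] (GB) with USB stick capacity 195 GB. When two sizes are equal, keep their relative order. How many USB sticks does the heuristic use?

4

Sorted descending: 145, 140, 110, 100, 65, 65, 45, 40, 20, 20.
  145 → USB stick 1 (new)  [load 145/195]
  140 → USB stick 2 (new)  [load 140/195]
  110 → USB stick 3 (new)  [load 110/195]
  100 → USB stick 4 (new)  [load 100/195]
  65 → USB stick 3  [load 175/195]
  65 → USB stick 4  [load 165/195]
  45 → USB stick 1  [load 190/195]
  40 → USB stick 2  [load 180/195]
  20 → USB stick 3  [load 195/195]
  20 → USB stick 4  [load 185/195]
4 USB sticks opened.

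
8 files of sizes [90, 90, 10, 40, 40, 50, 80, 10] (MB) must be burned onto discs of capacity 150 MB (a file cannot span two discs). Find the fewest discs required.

Total = 90 + 90 + 80 + 50 + 40 + 40 + 10 + 10 = 410 MB.
Lower bound: ⌈410/150⌉ = 3 discs.
A packing using 3 discs:
  disc 1: 90 + 50 + 10 = 150
  disc 2: 90 + 40 + 10 = 140
  disc 3: 80 + 40 = 120
This matches the lower bound, so 3 is optimal.

3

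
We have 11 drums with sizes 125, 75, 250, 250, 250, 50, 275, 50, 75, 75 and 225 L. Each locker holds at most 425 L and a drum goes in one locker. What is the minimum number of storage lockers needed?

5

Total = 275 + 250 + 250 + 250 + 225 + 125 + 75 + 75 + 75 + 50 + 50 = 1700 L.
Lower bound: ⌈1700/425⌉ = 4 storage lockers.
Also, 5 drums each exceed 425/2 L, and no two of those can share a locker, so at least 5 storage lockers are needed.
A packing using 5 storage lockers:
  locker 1: 275 + 125 = 400
  locker 2: 250 + 75 + 75 = 400
  locker 3: 250 + 75 + 50 + 50 = 425
  locker 4: 250 = 250
  locker 5: 225 = 225
This matches the lower bound, so 5 is optimal.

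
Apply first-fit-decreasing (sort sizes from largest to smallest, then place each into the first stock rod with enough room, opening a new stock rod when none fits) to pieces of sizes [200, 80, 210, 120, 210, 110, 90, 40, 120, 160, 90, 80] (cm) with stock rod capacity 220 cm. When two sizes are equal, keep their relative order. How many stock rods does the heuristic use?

Sorted descending: 210, 210, 200, 160, 120, 120, 110, 90, 90, 80, 80, 40.
  210 → stock rod 1 (new)  [load 210/220]
  210 → stock rod 2 (new)  [load 210/220]
  200 → stock rod 3 (new)  [load 200/220]
  160 → stock rod 4 (new)  [load 160/220]
  120 → stock rod 5 (new)  [load 120/220]
  120 → stock rod 6 (new)  [load 120/220]
  110 → stock rod 7 (new)  [load 110/220]
  90 → stock rod 5  [load 210/220]
  90 → stock rod 6  [load 210/220]
  80 → stock rod 7  [load 190/220]
  80 → stock rod 8 (new)  [load 80/220]
  40 → stock rod 4  [load 200/220]
8 stock rods opened.

8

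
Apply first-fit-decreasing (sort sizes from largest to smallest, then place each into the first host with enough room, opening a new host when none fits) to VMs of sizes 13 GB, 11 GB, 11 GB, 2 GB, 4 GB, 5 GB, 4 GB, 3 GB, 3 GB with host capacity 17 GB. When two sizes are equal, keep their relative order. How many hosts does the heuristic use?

Sorted descending: 13, 11, 11, 5, 4, 4, 3, 3, 2.
  13 → host 1 (new)  [load 13/17]
  11 → host 2 (new)  [load 11/17]
  11 → host 3 (new)  [load 11/17]
  5 → host 2  [load 16/17]
  4 → host 1  [load 17/17]
  4 → host 3  [load 15/17]
  3 → host 4 (new)  [load 3/17]
  3 → host 4  [load 6/17]
  2 → host 3  [load 17/17]
4 hosts opened.

4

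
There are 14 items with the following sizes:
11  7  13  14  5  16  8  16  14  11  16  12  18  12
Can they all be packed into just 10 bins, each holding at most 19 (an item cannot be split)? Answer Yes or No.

Total = 173; ⌈173/19⌉ = 10.
11 items each exceed half the capacity and cannot share a bin, forcing at least 11 bins.
At least 11 bins are required, but only 10 are allowed.

No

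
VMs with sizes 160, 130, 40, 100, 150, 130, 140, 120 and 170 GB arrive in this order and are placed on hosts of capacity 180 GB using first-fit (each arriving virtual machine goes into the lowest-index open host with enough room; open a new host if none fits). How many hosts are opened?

8

  160 → host 1 (new)  [load 160/180]
  130 → host 2 (new)  [load 130/180]
  40 → host 2  [load 170/180]
  100 → host 3 (new)  [load 100/180]
  150 → host 4 (new)  [load 150/180]
  130 → host 5 (new)  [load 130/180]
  140 → host 6 (new)  [load 140/180]
  120 → host 7 (new)  [load 120/180]
  170 → host 8 (new)  [load 170/180]
8 hosts opened.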